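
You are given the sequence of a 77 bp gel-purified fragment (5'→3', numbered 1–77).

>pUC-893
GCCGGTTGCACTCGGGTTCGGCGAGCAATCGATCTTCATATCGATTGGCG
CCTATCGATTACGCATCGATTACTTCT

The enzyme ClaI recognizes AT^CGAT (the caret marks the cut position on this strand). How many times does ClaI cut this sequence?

ATCGAT occurs starting at positions 28, 40, 54, 65.
ClaI cuts at 4 sites.

4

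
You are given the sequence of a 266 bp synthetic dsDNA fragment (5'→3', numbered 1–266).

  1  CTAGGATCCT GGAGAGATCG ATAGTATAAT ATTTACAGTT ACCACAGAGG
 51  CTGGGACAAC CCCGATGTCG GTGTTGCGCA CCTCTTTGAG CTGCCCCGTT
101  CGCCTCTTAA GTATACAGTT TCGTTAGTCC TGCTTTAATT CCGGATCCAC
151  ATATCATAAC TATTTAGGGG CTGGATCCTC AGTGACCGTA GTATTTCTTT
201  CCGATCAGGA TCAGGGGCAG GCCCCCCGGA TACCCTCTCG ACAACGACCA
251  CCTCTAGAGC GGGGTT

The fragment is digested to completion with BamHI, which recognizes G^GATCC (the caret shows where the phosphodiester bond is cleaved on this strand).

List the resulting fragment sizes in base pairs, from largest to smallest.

BamHI sites (GGATCC) start at positions 4, 143, 173.
BamHI cuts after the first base of each site, so after positions 4, 143, 173.
Linear molecule, 3 cuts → 4 fragments:
  1–4 → 4 bp
  5–143 → 139 bp
  144–173 → 30 bp
  174–266 → 93 bp
Sorted largest to smallest: 139, 93, 30, 4 bp.

139, 93, 30, 4 bp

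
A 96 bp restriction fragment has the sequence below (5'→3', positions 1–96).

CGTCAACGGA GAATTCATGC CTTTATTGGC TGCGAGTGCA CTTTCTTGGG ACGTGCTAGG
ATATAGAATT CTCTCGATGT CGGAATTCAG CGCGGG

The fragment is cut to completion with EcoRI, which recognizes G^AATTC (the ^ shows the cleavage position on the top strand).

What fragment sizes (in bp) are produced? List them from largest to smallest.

EcoRI sites (GAATTC) start at positions 11, 66, 83.
EcoRI cuts after the first base of each site, so after positions 11, 66, 83.
Linear molecule, 3 cuts → 4 fragments:
  1–11 → 11 bp
  12–66 → 55 bp
  67–83 → 17 bp
  84–96 → 13 bp
Sorted largest to smallest: 55, 17, 13, 11 bp.

55, 17, 13, 11 bp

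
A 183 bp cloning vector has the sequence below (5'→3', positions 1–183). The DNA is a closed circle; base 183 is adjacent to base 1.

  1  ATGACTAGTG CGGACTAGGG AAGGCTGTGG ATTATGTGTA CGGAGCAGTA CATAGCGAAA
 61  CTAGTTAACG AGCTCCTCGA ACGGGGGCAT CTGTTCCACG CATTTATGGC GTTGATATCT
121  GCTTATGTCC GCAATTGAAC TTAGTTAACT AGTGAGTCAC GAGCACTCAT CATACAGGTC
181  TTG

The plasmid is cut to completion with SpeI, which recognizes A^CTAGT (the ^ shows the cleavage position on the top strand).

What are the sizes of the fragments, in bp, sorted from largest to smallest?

SpeI sites (ACTAGT) start at positions 4, 60, 148.
SpeI cuts after the first base of each site, so after positions 4, 60, 148.
Circular molecule, 3 cuts → 3 fragments:
  5–60 → 56 bp
  61–148 → 88 bp
  149–183 then 1–4 → 35 + 4 = 39 bp
Sorted largest to smallest: 88, 56, 39 bp.

88, 56, 39 bp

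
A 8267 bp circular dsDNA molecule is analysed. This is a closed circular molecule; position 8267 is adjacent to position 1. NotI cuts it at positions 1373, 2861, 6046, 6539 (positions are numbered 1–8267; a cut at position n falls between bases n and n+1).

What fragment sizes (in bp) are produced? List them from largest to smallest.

3185, 3101, 1488, 493 bp

Circular molecule, 4 cuts → 4 fragments:
  2861 − 1373 = 1488 bp
  6046 − 2861 = 3185 bp
  6539 − 6046 = 493 bp
  wrap: 8267 − 6539 + 1373 = 3101 bp
Sorted largest to smallest: 3185, 3101, 1488, 493 bp.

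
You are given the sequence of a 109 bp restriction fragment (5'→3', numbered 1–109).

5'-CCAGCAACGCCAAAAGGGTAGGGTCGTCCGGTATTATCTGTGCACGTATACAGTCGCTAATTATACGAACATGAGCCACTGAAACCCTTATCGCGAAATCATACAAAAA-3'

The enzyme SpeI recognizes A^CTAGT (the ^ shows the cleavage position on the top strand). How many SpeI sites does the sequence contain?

0

No occurrence of ACTAGT is present in the sequence.
SpeI does not cut: 0 sites.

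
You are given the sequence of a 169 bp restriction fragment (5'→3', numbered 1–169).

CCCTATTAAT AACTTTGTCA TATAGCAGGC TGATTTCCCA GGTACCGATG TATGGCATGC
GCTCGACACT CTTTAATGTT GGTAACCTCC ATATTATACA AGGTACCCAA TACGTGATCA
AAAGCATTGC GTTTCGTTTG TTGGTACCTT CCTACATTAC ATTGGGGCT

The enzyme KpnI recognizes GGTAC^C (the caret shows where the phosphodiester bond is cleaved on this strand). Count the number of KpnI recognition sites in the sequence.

GGTACC occurs starting at positions 41, 102, 143.
KpnI cuts at 3 sites.

3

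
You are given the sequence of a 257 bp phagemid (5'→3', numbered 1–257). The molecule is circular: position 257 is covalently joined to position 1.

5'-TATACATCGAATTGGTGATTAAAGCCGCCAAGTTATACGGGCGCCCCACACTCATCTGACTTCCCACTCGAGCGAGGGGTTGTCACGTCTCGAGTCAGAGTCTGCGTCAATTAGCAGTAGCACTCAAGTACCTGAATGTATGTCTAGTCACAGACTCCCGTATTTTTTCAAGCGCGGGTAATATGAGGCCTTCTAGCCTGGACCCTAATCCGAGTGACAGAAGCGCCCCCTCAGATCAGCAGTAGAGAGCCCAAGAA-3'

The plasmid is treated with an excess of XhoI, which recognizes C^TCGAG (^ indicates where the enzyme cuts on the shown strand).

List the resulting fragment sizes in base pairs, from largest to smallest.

235, 22 bp

XhoI sites (CTCGAG) start at positions 67, 89.
XhoI cuts after the first base of each site, so after positions 67, 89.
Circular molecule, 2 cuts → 2 fragments:
  68–89 → 22 bp
  90–257 then 1–67 → 168 + 67 = 235 bp
Sorted largest to smallest: 235, 22 bp.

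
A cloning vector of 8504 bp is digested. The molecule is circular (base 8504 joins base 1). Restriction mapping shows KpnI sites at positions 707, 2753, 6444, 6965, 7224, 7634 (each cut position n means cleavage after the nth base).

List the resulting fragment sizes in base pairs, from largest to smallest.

3691, 2046, 1577, 521, 410, 259 bp

Circular molecule, 6 cuts → 6 fragments:
  2753 − 707 = 2046 bp
  6444 − 2753 = 3691 bp
  6965 − 6444 = 521 bp
  7224 − 6965 = 259 bp
  7634 − 7224 = 410 bp
  wrap: 8504 − 7634 + 707 = 1577 bp
Sorted largest to smallest: 3691, 2046, 1577, 521, 410, 259 bp.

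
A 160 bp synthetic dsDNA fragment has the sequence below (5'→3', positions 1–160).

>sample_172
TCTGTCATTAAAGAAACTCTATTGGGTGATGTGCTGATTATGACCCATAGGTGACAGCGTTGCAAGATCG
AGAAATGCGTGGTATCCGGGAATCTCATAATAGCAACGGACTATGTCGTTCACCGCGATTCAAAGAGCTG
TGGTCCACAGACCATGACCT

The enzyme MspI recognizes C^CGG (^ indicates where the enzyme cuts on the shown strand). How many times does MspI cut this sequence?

CCGG occurs starting at position 86.
MspI cuts at 1 site.

1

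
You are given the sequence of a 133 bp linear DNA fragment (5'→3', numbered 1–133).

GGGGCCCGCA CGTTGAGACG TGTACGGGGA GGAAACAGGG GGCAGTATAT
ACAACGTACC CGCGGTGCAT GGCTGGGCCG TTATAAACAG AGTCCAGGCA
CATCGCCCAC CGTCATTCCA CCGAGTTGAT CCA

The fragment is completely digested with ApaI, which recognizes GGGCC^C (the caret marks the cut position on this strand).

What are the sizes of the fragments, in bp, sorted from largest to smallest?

The ApaI site (GGGCCC) starts at position 2.
ApaI cuts after base 5 of each site (before the last base), so after position 6.
Linear molecule, 1 cut → 2 fragments:
  1–6 → 6 bp
  7–133 → 127 bp
Sorted largest to smallest: 127, 6 bp.

127, 6 bp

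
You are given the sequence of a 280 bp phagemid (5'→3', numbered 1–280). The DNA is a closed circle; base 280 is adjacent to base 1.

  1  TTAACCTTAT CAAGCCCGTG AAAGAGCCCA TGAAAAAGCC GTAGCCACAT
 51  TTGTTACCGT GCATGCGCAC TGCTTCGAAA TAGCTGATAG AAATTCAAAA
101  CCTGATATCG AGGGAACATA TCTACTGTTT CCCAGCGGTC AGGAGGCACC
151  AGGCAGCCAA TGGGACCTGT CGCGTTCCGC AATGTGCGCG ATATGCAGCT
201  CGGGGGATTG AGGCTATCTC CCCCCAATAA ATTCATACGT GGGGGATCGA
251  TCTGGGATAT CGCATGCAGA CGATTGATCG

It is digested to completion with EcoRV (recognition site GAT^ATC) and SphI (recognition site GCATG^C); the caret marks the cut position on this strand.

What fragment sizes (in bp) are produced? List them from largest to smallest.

EcoRV sites (GATATC) start at positions 104, 256.
EcoRV cuts after base 3 of each site, so after positions 106, 258.
SphI sites (GCATGC) start at positions 61, 262.
SphI cuts after base 5 of each site (before the last base), so after positions 65, 266.
Combined cut positions: 65, 106, 258, 266.
Circular molecule, 4 cuts → 4 fragments:
  66–106 → 41 bp
  107–258 → 152 bp
  259–266 → 8 bp
  267–280 then 1–65 → 14 + 65 = 79 bp
Sorted largest to smallest: 152, 79, 41, 8 bp.

152, 79, 41, 8 bp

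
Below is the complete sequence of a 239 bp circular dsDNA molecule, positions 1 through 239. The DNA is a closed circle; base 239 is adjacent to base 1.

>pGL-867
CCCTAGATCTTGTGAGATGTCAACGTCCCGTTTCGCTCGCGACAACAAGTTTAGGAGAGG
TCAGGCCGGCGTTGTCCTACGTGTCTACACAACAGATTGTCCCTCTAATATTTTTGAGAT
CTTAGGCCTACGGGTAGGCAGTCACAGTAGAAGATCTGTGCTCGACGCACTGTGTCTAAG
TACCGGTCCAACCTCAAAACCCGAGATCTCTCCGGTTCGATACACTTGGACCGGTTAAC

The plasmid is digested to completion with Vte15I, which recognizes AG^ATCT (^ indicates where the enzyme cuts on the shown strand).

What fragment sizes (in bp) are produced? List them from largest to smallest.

Vte15I sites (AGATCT) start at positions 5, 117, 152, 204.
Vte15I cuts after base 2 of each site, so after positions 6, 118, 153, 205.
Circular molecule, 4 cuts → 4 fragments:
  7–118 → 112 bp
  119–153 → 35 bp
  154–205 → 52 bp
  206–239 then 1–6 → 34 + 6 = 40 bp
Sorted largest to smallest: 112, 52, 40, 35 bp.

112, 52, 40, 35 bp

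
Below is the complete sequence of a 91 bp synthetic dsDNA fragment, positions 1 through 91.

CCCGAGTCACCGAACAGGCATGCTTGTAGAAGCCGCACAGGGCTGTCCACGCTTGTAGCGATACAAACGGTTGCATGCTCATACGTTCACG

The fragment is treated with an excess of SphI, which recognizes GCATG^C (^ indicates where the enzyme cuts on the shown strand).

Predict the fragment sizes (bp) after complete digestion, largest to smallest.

SphI sites (GCATGC) start at positions 18, 73.
SphI cuts after base 5 of each site (before the last base), so after positions 22, 77.
Linear molecule, 2 cuts → 3 fragments:
  1–22 → 22 bp
  23–77 → 55 bp
  78–91 → 14 bp
Sorted largest to smallest: 55, 22, 14 bp.

55, 22, 14 bp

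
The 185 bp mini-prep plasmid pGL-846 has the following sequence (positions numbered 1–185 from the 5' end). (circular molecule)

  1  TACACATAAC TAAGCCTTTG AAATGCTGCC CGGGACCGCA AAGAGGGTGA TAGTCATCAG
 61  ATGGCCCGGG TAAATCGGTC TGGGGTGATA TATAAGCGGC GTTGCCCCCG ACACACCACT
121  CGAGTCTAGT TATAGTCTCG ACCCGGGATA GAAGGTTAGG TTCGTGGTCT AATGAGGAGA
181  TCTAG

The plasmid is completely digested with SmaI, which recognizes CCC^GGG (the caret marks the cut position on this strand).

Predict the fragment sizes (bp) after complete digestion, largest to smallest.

SmaI sites (CCCGGG) start at positions 29, 65, 142.
SmaI cuts after base 3 of each site, so after positions 31, 67, 144.
Circular molecule, 3 cuts → 3 fragments:
  32–67 → 36 bp
  68–144 → 77 bp
  145–185 then 1–31 → 41 + 31 = 72 bp
Sorted largest to smallest: 77, 72, 36 bp.

77, 72, 36 bp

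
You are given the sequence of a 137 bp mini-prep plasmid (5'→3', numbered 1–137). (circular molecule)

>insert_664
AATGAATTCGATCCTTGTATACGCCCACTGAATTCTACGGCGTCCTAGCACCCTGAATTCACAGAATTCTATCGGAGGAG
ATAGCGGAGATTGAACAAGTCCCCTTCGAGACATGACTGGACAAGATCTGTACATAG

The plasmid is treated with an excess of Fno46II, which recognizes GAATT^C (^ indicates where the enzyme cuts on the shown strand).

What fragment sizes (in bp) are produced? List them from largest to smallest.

77, 26, 25, 9 bp

Fno46II sites (GAATTC) start at positions 4, 30, 55, 64.
Fno46II cuts after base 5 of each site (before the last base), so after positions 8, 34, 59, 68.
Circular molecule, 4 cuts → 4 fragments:
  9–34 → 26 bp
  35–59 → 25 bp
  60–68 → 9 bp
  69–137 then 1–8 → 69 + 8 = 77 bp
Sorted largest to smallest: 77, 26, 25, 9 bp.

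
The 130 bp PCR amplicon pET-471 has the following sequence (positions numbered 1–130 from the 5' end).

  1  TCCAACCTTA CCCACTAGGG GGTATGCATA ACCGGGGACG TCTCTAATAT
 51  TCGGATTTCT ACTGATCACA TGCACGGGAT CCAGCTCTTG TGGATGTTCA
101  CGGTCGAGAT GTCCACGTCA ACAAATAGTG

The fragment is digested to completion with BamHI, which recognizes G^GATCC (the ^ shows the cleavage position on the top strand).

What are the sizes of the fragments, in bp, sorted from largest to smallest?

The BamHI site (GGATCC) starts at position 77.
BamHI cuts after the first base of each site, so after position 77.
Linear molecule, 1 cut → 2 fragments:
  1–77 → 77 bp
  78–130 → 53 bp
Sorted largest to smallest: 77, 53 bp.

77, 53 bp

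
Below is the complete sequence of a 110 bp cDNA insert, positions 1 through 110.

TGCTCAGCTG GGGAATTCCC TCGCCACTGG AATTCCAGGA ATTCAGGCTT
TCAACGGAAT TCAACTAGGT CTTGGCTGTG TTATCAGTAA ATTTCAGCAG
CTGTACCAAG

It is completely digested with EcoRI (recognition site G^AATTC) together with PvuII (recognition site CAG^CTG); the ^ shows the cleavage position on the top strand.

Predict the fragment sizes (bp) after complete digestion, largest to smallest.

43, 18, 17, 10, 9, 7, 6 bp

EcoRI sites (GAATTC) start at positions 13, 30, 39, 57.
EcoRI cuts after the first base of each site, so after positions 13, 30, 39, 57.
PvuII sites (CAGCTG) start at positions 5, 98.
PvuII cuts after base 3 of each site, so after positions 7, 100.
Combined cut positions: 7, 13, 30, 39, 57, 100.
Linear molecule, 6 cuts → 7 fragments:
  1–7 → 7 bp
  8–13 → 6 bp
  14–30 → 17 bp
  31–39 → 9 bp
  40–57 → 18 bp
  58–100 → 43 bp
  101–110 → 10 bp
Sorted largest to smallest: 43, 18, 17, 10, 9, 7, 6 bp.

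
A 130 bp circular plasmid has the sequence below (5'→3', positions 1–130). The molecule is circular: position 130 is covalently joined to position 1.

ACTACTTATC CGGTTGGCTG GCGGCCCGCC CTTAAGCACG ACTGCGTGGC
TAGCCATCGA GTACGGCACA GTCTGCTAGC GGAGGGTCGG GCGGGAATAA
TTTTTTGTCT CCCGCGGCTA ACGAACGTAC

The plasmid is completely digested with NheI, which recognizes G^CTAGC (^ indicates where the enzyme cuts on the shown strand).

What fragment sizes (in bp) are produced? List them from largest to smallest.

NheI sites (GCTAGC) start at positions 49, 75.
NheI cuts after the first base of each site, so after positions 49, 75.
Circular molecule, 2 cuts → 2 fragments:
  50–75 → 26 bp
  76–130 then 1–49 → 55 + 49 = 104 bp
Sorted largest to smallest: 104, 26 bp.

104, 26 bp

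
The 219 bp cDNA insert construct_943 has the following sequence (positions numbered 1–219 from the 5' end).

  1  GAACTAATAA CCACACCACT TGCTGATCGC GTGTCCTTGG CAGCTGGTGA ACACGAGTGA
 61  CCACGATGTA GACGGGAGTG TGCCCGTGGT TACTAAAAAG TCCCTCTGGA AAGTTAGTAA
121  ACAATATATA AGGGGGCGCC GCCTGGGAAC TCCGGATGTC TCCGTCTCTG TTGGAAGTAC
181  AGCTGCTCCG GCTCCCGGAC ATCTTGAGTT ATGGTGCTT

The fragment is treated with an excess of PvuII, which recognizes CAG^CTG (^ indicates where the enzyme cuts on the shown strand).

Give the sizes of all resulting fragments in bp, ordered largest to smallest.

PvuII sites (CAGCTG) start at positions 41, 180.
PvuII cuts after base 3 of each site, so after positions 43, 182.
Linear molecule, 2 cuts → 3 fragments:
  1–43 → 43 bp
  44–182 → 139 bp
  183–219 → 37 bp
Sorted largest to smallest: 139, 43, 37 bp.

139, 43, 37 bp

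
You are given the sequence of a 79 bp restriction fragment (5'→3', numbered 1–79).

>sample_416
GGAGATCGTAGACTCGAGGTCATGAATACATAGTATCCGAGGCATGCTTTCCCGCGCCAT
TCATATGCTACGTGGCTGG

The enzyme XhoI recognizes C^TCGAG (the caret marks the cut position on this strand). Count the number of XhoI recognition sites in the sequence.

1

CTCGAG occurs starting at position 13.
XhoI cuts at 1 site.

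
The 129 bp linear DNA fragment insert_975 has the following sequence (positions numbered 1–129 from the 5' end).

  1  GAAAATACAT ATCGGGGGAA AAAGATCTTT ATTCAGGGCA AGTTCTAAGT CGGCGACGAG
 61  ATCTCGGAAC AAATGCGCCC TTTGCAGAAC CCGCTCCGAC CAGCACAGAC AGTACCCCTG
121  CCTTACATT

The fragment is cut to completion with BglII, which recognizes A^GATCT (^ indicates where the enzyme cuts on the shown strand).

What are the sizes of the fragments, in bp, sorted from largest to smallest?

BglII sites (AGATCT) start at positions 23, 59.
BglII cuts after the first base of each site, so after positions 23, 59.
Linear molecule, 2 cuts → 3 fragments:
  1–23 → 23 bp
  24–59 → 36 bp
  60–129 → 70 bp
Sorted largest to smallest: 70, 36, 23 bp.

70, 36, 23 bp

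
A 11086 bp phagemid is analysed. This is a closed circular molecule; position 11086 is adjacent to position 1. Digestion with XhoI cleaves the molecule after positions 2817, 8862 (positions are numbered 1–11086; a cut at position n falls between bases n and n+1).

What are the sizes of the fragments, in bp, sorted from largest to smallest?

Circular molecule, 2 cuts → 2 fragments:
  8862 − 2817 = 6045 bp
  wrap: 11086 − 8862 + 2817 = 5041 bp
Sorted largest to smallest: 6045, 5041 bp.

6045, 5041 bp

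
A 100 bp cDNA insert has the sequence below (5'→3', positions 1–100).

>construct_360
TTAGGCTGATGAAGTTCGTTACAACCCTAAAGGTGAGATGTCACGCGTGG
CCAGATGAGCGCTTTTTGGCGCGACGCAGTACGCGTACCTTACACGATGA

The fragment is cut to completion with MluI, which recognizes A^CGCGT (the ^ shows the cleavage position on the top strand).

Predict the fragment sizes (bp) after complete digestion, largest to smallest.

43, 38, 19 bp

MluI sites (ACGCGT) start at positions 43, 81.
MluI cuts after the first base of each site, so after positions 43, 81.
Linear molecule, 2 cuts → 3 fragments:
  1–43 → 43 bp
  44–81 → 38 bp
  82–100 → 19 bp
Sorted largest to smallest: 43, 38, 19 bp.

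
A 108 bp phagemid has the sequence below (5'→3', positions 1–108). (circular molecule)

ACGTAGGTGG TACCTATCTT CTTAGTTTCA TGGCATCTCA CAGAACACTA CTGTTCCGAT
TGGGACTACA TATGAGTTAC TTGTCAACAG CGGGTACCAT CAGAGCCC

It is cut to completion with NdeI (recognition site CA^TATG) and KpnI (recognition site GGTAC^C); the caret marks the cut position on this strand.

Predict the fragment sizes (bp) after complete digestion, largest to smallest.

57, 27, 24 bp

The NdeI site (CATATG) starts at position 69.
NdeI cuts after base 2 of each site, so after position 70.
KpnI sites (GGTACC) start at positions 9, 93.
KpnI cuts after base 5 of each site (before the last base), so after positions 13, 97.
Combined cut positions: 13, 70, 97.
Circular molecule, 3 cuts → 3 fragments:
  14–70 → 57 bp
  71–97 → 27 bp
  98–108 then 1–13 → 11 + 13 = 24 bp
Sorted largest to smallest: 57, 27, 24 bp.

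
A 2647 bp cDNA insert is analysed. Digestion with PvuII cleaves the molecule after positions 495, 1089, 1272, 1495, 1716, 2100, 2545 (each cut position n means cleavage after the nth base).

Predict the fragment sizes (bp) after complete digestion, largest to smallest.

Linear molecule, 7 cuts → 8 fragments:
  495 − 0 = 495 bp
  1089 − 495 = 594 bp
  1272 − 1089 = 183 bp
  1495 − 1272 = 223 bp
  1716 − 1495 = 221 bp
  2100 − 1716 = 384 bp
  2545 − 2100 = 445 bp
  2647 − 2545 = 102 bp
Sorted largest to smallest: 594, 495, 445, 384, 223, 221, 183, 102 bp.

594, 495, 445, 384, 223, 221, 183, 102 bp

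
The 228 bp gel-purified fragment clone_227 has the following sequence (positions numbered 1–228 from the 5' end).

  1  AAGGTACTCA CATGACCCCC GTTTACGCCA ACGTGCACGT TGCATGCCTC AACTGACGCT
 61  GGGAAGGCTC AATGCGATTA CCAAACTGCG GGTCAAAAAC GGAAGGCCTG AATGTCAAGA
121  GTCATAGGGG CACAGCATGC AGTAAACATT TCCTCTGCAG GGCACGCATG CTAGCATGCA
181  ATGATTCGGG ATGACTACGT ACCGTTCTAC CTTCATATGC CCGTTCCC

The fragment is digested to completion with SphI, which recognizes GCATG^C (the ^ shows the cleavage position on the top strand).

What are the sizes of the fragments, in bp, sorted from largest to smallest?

93, 50, 46, 31, 8 bp

SphI sites (GCATGC) start at positions 42, 135, 166, 174.
SphI cuts after base 5 of each site (before the last base), so after positions 46, 139, 170, 178.
Linear molecule, 4 cuts → 5 fragments:
  1–46 → 46 bp
  47–139 → 93 bp
  140–170 → 31 bp
  171–178 → 8 bp
  179–228 → 50 bp
Sorted largest to smallest: 93, 50, 46, 31, 8 bp.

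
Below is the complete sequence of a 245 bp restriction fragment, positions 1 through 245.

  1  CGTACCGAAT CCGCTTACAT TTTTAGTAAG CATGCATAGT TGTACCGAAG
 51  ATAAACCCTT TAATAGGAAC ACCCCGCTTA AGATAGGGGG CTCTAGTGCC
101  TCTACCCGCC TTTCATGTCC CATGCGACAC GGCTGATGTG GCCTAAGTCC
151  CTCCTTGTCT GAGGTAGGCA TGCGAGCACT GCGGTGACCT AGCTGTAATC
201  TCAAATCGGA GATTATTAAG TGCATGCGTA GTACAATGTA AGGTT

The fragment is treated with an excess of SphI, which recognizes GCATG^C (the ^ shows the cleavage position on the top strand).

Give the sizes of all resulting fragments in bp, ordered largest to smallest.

SphI sites (GCATGC) start at positions 30, 168, 222.
SphI cuts after base 5 of each site (before the last base), so after positions 34, 172, 226.
Linear molecule, 3 cuts → 4 fragments:
  1–34 → 34 bp
  35–172 → 138 bp
  173–226 → 54 bp
  227–245 → 19 bp
Sorted largest to smallest: 138, 54, 34, 19 bp.

138, 54, 34, 19 bp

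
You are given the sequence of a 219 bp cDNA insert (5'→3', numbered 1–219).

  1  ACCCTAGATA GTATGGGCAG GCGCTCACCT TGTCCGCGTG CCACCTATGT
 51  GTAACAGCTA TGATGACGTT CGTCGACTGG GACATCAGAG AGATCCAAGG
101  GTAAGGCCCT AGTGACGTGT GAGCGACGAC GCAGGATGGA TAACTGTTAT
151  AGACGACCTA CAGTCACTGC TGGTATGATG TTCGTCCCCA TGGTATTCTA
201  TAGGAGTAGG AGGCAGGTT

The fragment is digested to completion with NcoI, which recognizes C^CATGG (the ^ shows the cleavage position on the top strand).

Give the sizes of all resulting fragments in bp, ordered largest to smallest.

The NcoI site (CCATGG) starts at position 188.
NcoI cuts after the first base of each site, so after position 188.
Linear molecule, 1 cut → 2 fragments:
  1–188 → 188 bp
  189–219 → 31 bp
Sorted largest to smallest: 188, 31 bp.

188, 31 bp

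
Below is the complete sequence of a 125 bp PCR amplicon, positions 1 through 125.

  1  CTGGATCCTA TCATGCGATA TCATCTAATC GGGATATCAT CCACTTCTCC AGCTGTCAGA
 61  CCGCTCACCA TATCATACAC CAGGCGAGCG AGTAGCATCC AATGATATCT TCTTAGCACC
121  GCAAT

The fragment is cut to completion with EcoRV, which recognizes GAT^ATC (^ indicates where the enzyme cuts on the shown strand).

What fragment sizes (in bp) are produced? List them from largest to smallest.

71, 19, 19, 16 bp

EcoRV sites (GATATC) start at positions 17, 33, 104.
EcoRV cuts after base 3 of each site, so after positions 19, 35, 106.
Linear molecule, 3 cuts → 4 fragments:
  1–19 → 19 bp
  20–35 → 16 bp
  36–106 → 71 bp
  107–125 → 19 bp
Sorted largest to smallest: 71, 19, 19, 16 bp.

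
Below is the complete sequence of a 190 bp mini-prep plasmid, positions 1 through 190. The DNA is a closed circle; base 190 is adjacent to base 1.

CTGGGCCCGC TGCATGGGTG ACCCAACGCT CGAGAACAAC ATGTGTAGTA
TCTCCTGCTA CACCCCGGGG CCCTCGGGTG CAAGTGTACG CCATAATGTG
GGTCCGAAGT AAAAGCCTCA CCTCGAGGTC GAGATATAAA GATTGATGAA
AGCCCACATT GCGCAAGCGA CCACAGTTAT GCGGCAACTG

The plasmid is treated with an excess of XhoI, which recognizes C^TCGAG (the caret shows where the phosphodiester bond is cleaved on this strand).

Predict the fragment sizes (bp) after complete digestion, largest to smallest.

XhoI sites (CTCGAG) start at positions 29, 122.
XhoI cuts after the first base of each site, so after positions 29, 122.
Circular molecule, 2 cuts → 2 fragments:
  30–122 → 93 bp
  123–190 then 1–29 → 68 + 29 = 97 bp
Sorted largest to smallest: 97, 93 bp.

97, 93 bp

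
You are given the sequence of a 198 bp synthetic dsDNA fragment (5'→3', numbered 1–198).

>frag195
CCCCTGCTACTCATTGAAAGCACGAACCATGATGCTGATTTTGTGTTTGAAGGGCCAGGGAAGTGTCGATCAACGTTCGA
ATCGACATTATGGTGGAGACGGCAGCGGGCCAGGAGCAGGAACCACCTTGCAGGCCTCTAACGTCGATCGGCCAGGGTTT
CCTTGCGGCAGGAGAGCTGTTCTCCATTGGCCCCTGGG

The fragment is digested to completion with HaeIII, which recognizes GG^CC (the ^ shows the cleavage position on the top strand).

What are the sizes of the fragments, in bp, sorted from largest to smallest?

55, 54, 39, 25, 17, 8 bp

HaeIII sites (GGCC) start at positions 53, 108, 133, 150, 189.
HaeIII cuts after base 2 of each site, so after positions 54, 109, 134, 151, 190.
Linear molecule, 5 cuts → 6 fragments:
  1–54 → 54 bp
  55–109 → 55 bp
  110–134 → 25 bp
  135–151 → 17 bp
  152–190 → 39 bp
  191–198 → 8 bp
Sorted largest to smallest: 55, 54, 39, 25, 17, 8 bp.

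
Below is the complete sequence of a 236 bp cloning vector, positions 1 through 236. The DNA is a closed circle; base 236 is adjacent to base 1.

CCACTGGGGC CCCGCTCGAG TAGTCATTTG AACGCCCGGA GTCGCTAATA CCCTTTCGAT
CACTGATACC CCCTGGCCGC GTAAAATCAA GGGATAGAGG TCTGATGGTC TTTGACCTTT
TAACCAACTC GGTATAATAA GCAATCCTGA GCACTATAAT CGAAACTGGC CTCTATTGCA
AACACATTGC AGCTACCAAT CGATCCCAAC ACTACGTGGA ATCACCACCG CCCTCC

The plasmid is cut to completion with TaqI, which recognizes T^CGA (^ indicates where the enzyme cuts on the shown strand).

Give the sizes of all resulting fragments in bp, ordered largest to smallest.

104, 52, 40, 40 bp

TaqI sites (TCGA) start at positions 16, 56, 160, 200.
TaqI cuts after the first base of each site, so after positions 16, 56, 160, 200.
Circular molecule, 4 cuts → 4 fragments:
  17–56 → 40 bp
  57–160 → 104 bp
  161–200 → 40 bp
  201–236 then 1–16 → 36 + 16 = 52 bp
Sorted largest to smallest: 104, 52, 40, 40 bp.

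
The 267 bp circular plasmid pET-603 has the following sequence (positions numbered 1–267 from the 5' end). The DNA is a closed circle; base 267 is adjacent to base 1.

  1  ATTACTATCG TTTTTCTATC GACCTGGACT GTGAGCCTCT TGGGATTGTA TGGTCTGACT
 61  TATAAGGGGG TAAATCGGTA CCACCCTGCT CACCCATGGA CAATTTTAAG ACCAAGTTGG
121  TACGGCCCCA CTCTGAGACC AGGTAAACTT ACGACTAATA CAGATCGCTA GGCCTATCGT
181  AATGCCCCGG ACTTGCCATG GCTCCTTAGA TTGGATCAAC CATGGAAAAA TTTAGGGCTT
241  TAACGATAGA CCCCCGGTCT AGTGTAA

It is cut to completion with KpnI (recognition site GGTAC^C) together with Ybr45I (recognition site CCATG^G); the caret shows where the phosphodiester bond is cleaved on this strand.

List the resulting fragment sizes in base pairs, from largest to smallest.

124, 102, 24, 17 bp

The KpnI site (GGTACC) starts at position 77.
KpnI cuts after base 5 of each site (before the last base), so after position 81.
Ybr45I sites (CCATGG) start at positions 94, 196, 220.
Ybr45I cuts after base 5 of each site (before the last base), so after positions 98, 200, 224.
Combined cut positions: 81, 98, 200, 224.
Circular molecule, 4 cuts → 4 fragments:
  82–98 → 17 bp
  99–200 → 102 bp
  201–224 → 24 bp
  225–267 then 1–81 → 43 + 81 = 124 bp
Sorted largest to smallest: 124, 102, 24, 17 bp.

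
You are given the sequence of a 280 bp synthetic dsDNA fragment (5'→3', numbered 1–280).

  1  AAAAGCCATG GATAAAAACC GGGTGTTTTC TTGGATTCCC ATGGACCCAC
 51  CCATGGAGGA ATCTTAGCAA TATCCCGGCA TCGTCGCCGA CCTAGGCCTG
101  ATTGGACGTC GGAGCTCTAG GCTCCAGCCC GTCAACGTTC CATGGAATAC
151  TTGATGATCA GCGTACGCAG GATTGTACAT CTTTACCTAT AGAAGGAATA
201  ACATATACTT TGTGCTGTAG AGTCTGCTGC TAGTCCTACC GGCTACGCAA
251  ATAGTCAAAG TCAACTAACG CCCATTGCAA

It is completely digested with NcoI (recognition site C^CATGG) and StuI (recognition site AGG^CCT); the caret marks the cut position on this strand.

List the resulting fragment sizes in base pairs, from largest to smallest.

140, 45, 44, 33, 12, 6 bp

NcoI sites (CCATGG) start at positions 6, 39, 51, 140.
NcoI cuts after the first base of each site, so after positions 6, 39, 51, 140.
The StuI site (AGGCCT) starts at position 94.
StuI cuts after base 3 of each site, so after position 96.
Combined cut positions: 6, 39, 51, 96, 140.
Linear molecule, 5 cuts → 6 fragments:
  1–6 → 6 bp
  7–39 → 33 bp
  40–51 → 12 bp
  52–96 → 45 bp
  97–140 → 44 bp
  141–280 → 140 bp
Sorted largest to smallest: 140, 45, 44, 33, 12, 6 bp.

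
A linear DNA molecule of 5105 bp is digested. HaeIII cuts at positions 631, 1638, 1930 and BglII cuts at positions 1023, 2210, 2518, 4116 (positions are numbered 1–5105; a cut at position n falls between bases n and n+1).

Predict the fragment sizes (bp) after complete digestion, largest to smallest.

Combined cut positions (sorted): 631, 1023, 1638, 1930, 2210, 2518, 4116.
Linear molecule, 7 cuts → 8 fragments:
  631 − 0 = 631 bp
  1023 − 631 = 392 bp
  1638 − 1023 = 615 bp
  1930 − 1638 = 292 bp
  2210 − 1930 = 280 bp
  2518 − 2210 = 308 bp
  4116 − 2518 = 1598 bp
  5105 − 4116 = 989 bp
Sorted largest to smallest: 1598, 989, 631, 615, 392, 308, 292, 280 bp.

1598, 989, 631, 615, 392, 308, 292, 280 bp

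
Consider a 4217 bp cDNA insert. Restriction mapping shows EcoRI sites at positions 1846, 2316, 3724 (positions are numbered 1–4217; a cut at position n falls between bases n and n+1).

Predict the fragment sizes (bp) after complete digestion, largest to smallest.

1846, 1408, 493, 470 bp

Linear molecule, 3 cuts → 4 fragments:
  1846 − 0 = 1846 bp
  2316 − 1846 = 470 bp
  3724 − 2316 = 1408 bp
  4217 − 3724 = 493 bp
Sorted largest to smallest: 1846, 1408, 493, 470 bp.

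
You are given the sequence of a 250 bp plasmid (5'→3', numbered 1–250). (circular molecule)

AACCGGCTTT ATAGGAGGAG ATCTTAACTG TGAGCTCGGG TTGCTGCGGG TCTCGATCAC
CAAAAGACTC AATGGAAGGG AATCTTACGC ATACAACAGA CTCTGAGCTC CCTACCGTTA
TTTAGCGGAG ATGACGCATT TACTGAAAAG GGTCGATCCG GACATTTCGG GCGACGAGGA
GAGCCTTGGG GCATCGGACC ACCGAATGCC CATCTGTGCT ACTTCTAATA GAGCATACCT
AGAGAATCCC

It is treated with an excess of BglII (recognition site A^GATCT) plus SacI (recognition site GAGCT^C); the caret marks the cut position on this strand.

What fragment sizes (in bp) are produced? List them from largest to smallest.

The BglII site (AGATCT) starts at position 19.
BglII cuts after the first base of each site, so after position 19.
SacI sites (GAGCTC) start at positions 32, 105.
SacI cuts after base 5 of each site (before the last base), so after positions 36, 109.
Combined cut positions: 19, 36, 109.
Circular molecule, 3 cuts → 3 fragments:
  20–36 → 17 bp
  37–109 → 73 bp
  110–250 then 1–19 → 141 + 19 = 160 bp
Sorted largest to smallest: 160, 73, 17 bp.

160, 73, 17 bp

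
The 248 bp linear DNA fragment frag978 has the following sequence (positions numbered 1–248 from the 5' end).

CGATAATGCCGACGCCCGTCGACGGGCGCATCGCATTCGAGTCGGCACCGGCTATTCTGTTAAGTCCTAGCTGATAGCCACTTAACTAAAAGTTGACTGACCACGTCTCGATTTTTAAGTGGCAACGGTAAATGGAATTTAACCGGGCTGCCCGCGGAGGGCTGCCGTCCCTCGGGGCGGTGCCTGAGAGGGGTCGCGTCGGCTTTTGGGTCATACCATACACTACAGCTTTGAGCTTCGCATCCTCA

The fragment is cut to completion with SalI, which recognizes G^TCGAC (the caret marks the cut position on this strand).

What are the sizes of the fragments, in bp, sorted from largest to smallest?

230, 18 bp

The SalI site (GTCGAC) starts at position 18.
SalI cuts after the first base of each site, so after position 18.
Linear molecule, 1 cut → 2 fragments:
  1–18 → 18 bp
  19–248 → 230 bp
Sorted largest to smallest: 230, 18 bp.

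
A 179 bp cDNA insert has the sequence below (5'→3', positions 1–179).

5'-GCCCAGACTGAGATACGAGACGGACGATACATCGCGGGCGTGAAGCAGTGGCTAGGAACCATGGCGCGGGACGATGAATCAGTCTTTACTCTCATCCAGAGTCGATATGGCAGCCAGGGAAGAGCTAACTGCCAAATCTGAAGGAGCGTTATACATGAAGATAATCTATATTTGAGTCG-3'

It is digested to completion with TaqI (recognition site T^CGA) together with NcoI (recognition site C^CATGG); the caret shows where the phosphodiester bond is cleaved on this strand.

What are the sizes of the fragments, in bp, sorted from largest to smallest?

The TaqI site (TCGA) starts at position 102.
TaqI cuts after the first base of each site, so after position 102.
The NcoI site (CCATGG) starts at position 59.
NcoI cuts after the first base of each site, so after position 59.
Combined cut positions: 59, 102.
Linear molecule, 2 cuts → 3 fragments:
  1–59 → 59 bp
  60–102 → 43 bp
  103–179 → 77 bp
Sorted largest to smallest: 77, 59, 43 bp.

77, 59, 43 bp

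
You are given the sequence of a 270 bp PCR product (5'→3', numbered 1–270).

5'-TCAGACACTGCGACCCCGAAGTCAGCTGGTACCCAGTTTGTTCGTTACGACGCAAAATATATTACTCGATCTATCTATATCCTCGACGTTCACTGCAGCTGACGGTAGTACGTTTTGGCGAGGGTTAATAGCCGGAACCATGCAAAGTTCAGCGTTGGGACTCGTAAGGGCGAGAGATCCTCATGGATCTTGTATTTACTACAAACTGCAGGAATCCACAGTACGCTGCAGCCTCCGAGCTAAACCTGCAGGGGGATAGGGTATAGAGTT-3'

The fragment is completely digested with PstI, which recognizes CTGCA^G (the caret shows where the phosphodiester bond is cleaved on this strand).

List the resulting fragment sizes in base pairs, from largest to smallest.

PstI sites (CTGCAG) start at positions 93, 206, 226, 246.
PstI cuts after base 5 of each site (before the last base), so after positions 97, 210, 230, 250.
Linear molecule, 4 cuts → 5 fragments:
  1–97 → 97 bp
  98–210 → 113 bp
  211–230 → 20 bp
  231–250 → 20 bp
  251–270 → 20 bp
Sorted largest to smallest: 113, 97, 20, 20, 20 bp.

113, 97, 20, 20, 20 bp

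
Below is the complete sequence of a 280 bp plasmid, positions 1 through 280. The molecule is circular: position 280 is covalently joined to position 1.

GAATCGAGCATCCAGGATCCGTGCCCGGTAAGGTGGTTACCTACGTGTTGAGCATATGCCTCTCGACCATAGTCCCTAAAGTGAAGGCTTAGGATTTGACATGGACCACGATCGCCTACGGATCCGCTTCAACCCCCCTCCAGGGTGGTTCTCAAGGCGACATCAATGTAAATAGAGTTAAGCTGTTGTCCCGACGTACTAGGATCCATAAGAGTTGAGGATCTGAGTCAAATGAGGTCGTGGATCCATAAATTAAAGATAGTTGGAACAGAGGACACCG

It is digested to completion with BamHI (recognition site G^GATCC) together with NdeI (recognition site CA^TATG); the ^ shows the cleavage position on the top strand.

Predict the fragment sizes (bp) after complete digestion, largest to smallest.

BamHI sites (GGATCC) start at positions 15, 120, 202, 242.
BamHI cuts after the first base of each site, so after positions 15, 120, 202, 242.
The NdeI site (CATATG) starts at position 53.
NdeI cuts after base 2 of each site, so after position 54.
Combined cut positions: 15, 54, 120, 202, 242.
Circular molecule, 5 cuts → 5 fragments:
  16–54 → 39 bp
  55–120 → 66 bp
  121–202 → 82 bp
  203–242 → 40 bp
  243–280 then 1–15 → 38 + 15 = 53 bp
Sorted largest to smallest: 82, 66, 53, 40, 39 bp.

82, 66, 53, 40, 39 bp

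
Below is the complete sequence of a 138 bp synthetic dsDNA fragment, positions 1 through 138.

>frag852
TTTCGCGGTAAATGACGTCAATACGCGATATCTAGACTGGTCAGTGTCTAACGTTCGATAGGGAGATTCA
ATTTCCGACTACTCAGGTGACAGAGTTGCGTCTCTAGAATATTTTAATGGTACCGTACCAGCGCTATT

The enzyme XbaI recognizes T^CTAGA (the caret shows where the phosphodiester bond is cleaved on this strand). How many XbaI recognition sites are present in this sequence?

2

TCTAGA occurs starting at positions 31, 103.
XbaI cuts at 2 sites.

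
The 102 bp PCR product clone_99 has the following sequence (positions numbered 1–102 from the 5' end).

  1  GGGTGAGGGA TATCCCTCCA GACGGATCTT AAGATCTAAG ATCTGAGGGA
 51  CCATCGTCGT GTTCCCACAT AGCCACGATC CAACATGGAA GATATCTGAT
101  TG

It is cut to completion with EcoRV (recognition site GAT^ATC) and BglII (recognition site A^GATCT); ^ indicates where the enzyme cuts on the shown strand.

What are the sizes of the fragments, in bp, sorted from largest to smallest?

EcoRV sites (GATATC) start at positions 9, 91.
EcoRV cuts after base 3 of each site, so after positions 11, 93.
BglII sites (AGATCT) start at positions 32, 39.
BglII cuts after the first base of each site, so after positions 32, 39.
Combined cut positions: 11, 32, 39, 93.
Linear molecule, 4 cuts → 5 fragments:
  1–11 → 11 bp
  12–32 → 21 bp
  33–39 → 7 bp
  40–93 → 54 bp
  94–102 → 9 bp
Sorted largest to smallest: 54, 21, 11, 9, 7 bp.

54, 21, 11, 9, 7 bp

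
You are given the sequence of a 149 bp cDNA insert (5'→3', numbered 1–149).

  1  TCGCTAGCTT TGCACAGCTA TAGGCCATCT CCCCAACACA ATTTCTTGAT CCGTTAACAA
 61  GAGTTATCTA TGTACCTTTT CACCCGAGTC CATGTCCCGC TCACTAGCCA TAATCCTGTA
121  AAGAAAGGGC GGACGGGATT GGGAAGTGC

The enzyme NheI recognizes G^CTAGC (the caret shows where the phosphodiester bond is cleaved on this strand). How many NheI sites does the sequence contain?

GCTAGC occurs starting at position 3.
NheI cuts at 1 site.

1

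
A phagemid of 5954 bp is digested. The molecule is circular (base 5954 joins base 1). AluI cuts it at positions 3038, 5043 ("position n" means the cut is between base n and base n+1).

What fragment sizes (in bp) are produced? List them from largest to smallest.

Circular molecule, 2 cuts → 2 fragments:
  5043 − 3038 = 2005 bp
  wrap: 5954 − 5043 + 3038 = 3949 bp
Sorted largest to smallest: 3949, 2005 bp.

3949, 2005 bp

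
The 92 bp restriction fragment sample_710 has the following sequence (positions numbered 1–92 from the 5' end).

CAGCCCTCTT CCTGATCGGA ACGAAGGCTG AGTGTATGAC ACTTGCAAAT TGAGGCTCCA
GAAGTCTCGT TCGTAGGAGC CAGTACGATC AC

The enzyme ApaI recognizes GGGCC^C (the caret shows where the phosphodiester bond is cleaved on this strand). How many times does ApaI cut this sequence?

0

No occurrence of GGGCCC is present in the sequence.
ApaI does not cut: 0 sites.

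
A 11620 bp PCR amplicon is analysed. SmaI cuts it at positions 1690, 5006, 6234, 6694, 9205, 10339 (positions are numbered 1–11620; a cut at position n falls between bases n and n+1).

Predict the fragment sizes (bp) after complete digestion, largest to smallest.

Linear molecule, 6 cuts → 7 fragments:
  1690 − 0 = 1690 bp
  5006 − 1690 = 3316 bp
  6234 − 5006 = 1228 bp
  6694 − 6234 = 460 bp
  9205 − 6694 = 2511 bp
  10339 − 9205 = 1134 bp
  11620 − 10339 = 1281 bp
Sorted largest to smallest: 3316, 2511, 1690, 1281, 1228, 1134, 460 bp.

3316, 2511, 1690, 1281, 1228, 1134, 460 bp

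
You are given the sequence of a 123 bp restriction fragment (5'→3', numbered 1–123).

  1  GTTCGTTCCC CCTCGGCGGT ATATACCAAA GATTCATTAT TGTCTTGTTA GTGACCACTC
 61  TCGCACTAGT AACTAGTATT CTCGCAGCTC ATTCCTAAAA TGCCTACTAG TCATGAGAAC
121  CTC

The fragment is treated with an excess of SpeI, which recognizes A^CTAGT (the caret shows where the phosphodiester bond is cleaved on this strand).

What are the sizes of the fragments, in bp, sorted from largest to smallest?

65, 34, 17, 7 bp

SpeI sites (ACTAGT) start at positions 65, 72, 106.
SpeI cuts after the first base of each site, so after positions 65, 72, 106.
Linear molecule, 3 cuts → 4 fragments:
  1–65 → 65 bp
  66–72 → 7 bp
  73–106 → 34 bp
  107–123 → 17 bp
Sorted largest to smallest: 65, 34, 17, 7 bp.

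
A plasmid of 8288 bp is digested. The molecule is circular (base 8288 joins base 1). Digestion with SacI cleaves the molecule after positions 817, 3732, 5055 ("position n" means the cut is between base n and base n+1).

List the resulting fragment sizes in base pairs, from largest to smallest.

4050, 2915, 1323 bp

Circular molecule, 3 cuts → 3 fragments:
  3732 − 817 = 2915 bp
  5055 − 3732 = 1323 bp
  wrap: 8288 − 5055 + 817 = 4050 bp
Sorted largest to smallest: 4050, 2915, 1323 bp.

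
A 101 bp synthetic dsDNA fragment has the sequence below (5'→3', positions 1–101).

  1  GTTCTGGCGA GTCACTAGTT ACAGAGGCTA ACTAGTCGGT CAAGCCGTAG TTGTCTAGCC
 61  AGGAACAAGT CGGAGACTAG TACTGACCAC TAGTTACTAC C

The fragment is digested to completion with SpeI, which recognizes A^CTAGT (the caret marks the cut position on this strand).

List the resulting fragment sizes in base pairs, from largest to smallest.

45, 17, 14, 13, 12 bp

SpeI sites (ACTAGT) start at positions 14, 31, 76, 89.
SpeI cuts after the first base of each site, so after positions 14, 31, 76, 89.
Linear molecule, 4 cuts → 5 fragments:
  1–14 → 14 bp
  15–31 → 17 bp
  32–76 → 45 bp
  77–89 → 13 bp
  90–101 → 12 bp
Sorted largest to smallest: 45, 17, 14, 13, 12 bp.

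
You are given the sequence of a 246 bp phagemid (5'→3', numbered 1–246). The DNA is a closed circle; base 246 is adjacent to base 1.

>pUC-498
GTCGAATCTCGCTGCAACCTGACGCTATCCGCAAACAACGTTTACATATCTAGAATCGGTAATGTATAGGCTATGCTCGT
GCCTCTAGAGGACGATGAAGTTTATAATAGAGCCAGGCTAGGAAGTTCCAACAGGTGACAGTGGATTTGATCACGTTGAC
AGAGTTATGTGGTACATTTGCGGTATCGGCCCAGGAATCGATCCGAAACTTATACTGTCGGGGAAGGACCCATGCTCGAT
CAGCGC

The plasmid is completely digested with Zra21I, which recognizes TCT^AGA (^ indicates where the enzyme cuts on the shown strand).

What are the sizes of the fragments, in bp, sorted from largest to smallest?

211, 35 bp

Zra21I sites (TCTAGA) start at positions 49, 84.
Zra21I cuts after base 3 of each site, so after positions 51, 86.
Circular molecule, 2 cuts → 2 fragments:
  52–86 → 35 bp
  87–246 then 1–51 → 160 + 51 = 211 bp
Sorted largest to smallest: 211, 35 bp.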